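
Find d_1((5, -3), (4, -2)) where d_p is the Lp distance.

Σ|x_i - y_i| = |5 - 4| + |-3 - (-2)| = 1 + 1 = 2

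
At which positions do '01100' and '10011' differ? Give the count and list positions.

Differing positions: 1, 2, 3, 4, 5. Hamming distance = 5.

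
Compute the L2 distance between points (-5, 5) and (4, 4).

(Σ|x_i - y_i|^2)^(1/2) = (|-5 - 4|^2 + |5 - 4|^2)^(1/2)
= (9^2 + 1^2)^(1/2) = (81 + 1)^(1/2) = (82)^(1/2) ≈ 9.0554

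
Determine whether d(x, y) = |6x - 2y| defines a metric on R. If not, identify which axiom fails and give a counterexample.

No. d fails symmetry: d(9, 6) = |6·9 - 2·6| = |42| = 42, but d(6, 9) = |6·6 - 2·9| = |18| = 18. Since 42 ≠ 18, d(x,y) ≠ d(y,x) in general.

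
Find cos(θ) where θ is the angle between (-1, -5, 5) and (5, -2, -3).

With u = (-1, -5, 5), v = (5, -2, -3):
u·v = (-1)·5 + (-5)·(-2) + 5·(-3) = (-5) + 10 + (-15) = -10.
|u| = √((-1)² + (-5)² + 5²) = √51, |v| = √(5² + (-2)² + (-3)²) = √38, so |u||v| = √(51·38) = √1938.
cos θ = (u·v)/(|u||v|) = -10/√1938 ≈ -0.2272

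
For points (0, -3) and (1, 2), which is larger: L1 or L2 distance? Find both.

L1 = |0 - 1| + |-3 - 2| = 1 + 5 = 6
L2 = √(1² + 5²) = √26 ≈ 5.099
L1 ≥ L2 always (equality iff movement is along one axis); L1 > L2 here.
Ratio L1/L2 = 6/√26 ≈ 1.1767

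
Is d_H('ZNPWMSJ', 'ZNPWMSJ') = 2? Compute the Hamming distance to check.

Differing positions: none. Hamming distance = 0, so the claim that d_H = 2 is false.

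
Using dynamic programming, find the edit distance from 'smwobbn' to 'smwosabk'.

Let D[i][j] be the edit distance between the first i characters of 'smwobbn' and the first j characters of 'smwosabk', with D[i][0] = i, D[0][j] = j, and D[i][j] = D[i-1][j-1] if the characters match, else 1 + min(D[i-1][j], D[i][j-1], D[i-1][j-1]). Filling the table (rows: prefixes of 'smwobbn', columns: prefixes of 'smwosabk'):
     ε  s  m  w  o  s  a  b  k
  ε  0  1  2  3  4  5  6  7  8
  s  1  0  1  2  3  4  5  6  7
  m  2  1  0  1  2  3  4  5  6
  w  3  2  1  0  1  2  3  4  5
  o  4  3  2  1  0  1  2  3  4
  b  5  4  3  2  1  1  2  2  3
  b  6  5  4  3  2  2  2  2  3
  n  7  6  5  4  3  3  3  3  3
The bottom-right entry gives D[7][8] = 3, so no sequence of fewer than 3 edits works. Backtracking through the table gives one optimal edit sequence (3 edits):
  smwobbn → smwosbbn (ins s @5)
  smwosbbn → smwosabn (sub b→a @6)
  smwosabn → smwosabk (sub n→k @8)
Edit distance = 3.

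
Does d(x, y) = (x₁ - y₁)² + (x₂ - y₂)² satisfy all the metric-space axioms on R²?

No. The squared Euclidean distance fails the triangle inequality. Counterexample: x = (0, 0), y = (2, 5), z = (4, 10). d(x,z) = 4² + 10² = 116, but d(x,y) + d(y,z) = (2² + 5²) + (2² + 5²) = 29 + 29 = 58. Since 116 > 58, the triangle inequality is violated. (Note: √d, the ordinary Euclidean distance, IS a metric.)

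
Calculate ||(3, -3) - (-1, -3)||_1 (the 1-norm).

Σ|x_i - y_i| = |3 - (-1)| + |-3 - (-3)| = 4 + 0 = 4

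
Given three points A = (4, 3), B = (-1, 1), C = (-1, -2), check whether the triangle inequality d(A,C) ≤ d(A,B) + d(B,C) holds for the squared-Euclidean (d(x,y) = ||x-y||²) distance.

d(A,B) = 5² + 2² = 29, d(B,C) = 0² + 3² = 9, d(A,C) = 5² + 5² = 50.
d(A,C) = 50 > 29 + 9 = 38. Triangle inequality is VIOLATED. (Squared-Euclidean is not a metric — this is a counterexample.)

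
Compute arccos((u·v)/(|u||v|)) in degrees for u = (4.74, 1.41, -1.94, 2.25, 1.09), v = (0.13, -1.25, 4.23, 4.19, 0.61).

With u = (4.74, 1.41, -1.94, 2.25, 1.09), v = (0.13, -1.25, 4.23, 4.19, 0.61):
u·v = 4.74·0.13 + 1.41·(-1.25) + (-1.94)·4.23 + 2.25·4.19 + 1.09·0.61 = 0.6162 + (-1.7625) + (-8.2062) + 9.4275 + 0.6649 = 0.7399.
|u| = √(4.74² + 1.41² + (-1.94)² + 2.25² + 1.09²) = √(22.4676 + 1.9881 + 3.7636 + 5.0625 + 1.1881) = √34.4699, |v| = √(0.13² + (-1.25)² + 4.23² + 4.19² + 0.61²) = √(0.0169 + 1.5625 + 17.8929 + 17.5561 + 0.3721) = √37.4005.
cos θ = (u·v)/(|u||v|) = 0.7399/(√34.4699·√37.4005) ≈ 0.020607
θ = arccos(0.020607) ≈ 88.82°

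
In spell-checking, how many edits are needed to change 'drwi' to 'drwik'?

Let D[i][j] be the edit distance between the first i characters of 'drwi' and the first j characters of 'drwik', with D[i][0] = i, D[0][j] = j, and D[i][j] = D[i-1][j-1] if the characters match, else 1 + min(D[i-1][j], D[i][j-1], D[i-1][j-1]). Filling the table (rows: prefixes of 'drwi', columns: prefixes of 'drwik'):
     ε  d  r  w  i  k
  ε  0  1  2  3  4  5
  d  1  0  1  2  3  4
  r  2  1  0  1  2  3
  w  3  2  1  0  1  2
  i  4  3  2  1  0  1
The bottom-right entry gives D[4][5] = 1, so no sequence of fewer than 1 edit works. Backtracking through the table gives one optimal edit sequence (1 edit):
  drwi → drwik (ins k @5)
Edit distance = 1.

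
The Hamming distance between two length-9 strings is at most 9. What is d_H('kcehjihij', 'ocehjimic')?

Differing positions: 1, 7, 9. Hamming distance = 3. The maximum possible Hamming distance for length-9 strings is 9, so d_H/9 = 3/9 ≈ 0.3333.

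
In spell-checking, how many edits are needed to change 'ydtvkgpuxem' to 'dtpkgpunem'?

Let D[i][j] be the edit distance between the first i characters of 'ydtvkgpuxem' and the first j characters of 'dtpkgpunem', with D[i][0] = i, D[0][j] = j, and D[i][j] = D[i-1][j-1] if the characters match, else 1 + min(D[i-1][j], D[i][j-1], D[i-1][j-1]). Filling the table (rows: prefixes of 'ydtvkgpuxem', columns: prefixes of 'dtpkgpunem'):
     ε  d  t  p  k  g  p  u  n  e  m
  ε  0  1  2  3  4  5  6  7  8  9 10
  y  1  1  2  3  4  5  6  7  8  9 10
  d  2  1  2  3  4  5  6  7  8  9 10
  t  3  2  1  2  3  4  5  6  7  8  9
  v  4  3  2  2  3  4  5  6  7  8  9
  k  5  4  3  3  2  3  4  5  6  7  8
  g  6  5  4  4  3  2  3  4  5  6  7
  p  7  6  5  4  4  3  2  3  4  5  6
  u  8  7  6  5  5  4  3  2  3  4  5
  x  9  8  7  6  6  5  4  3  3  4  5
  e 10  9  8  7  7  6  5  4  4  3  4
  m 11 10  9  8  8  7  6  5  5  4  3
The bottom-right entry gives D[11][10] = 3, so no sequence of fewer than 3 edits works. Backtracking through the table gives one optimal edit sequence (3 edits):
  ydtvkgpuxem → dtvkgpuxem (del y @1)
  dtvkgpuxem → dtpkgpuxem (sub v→p @3)
  dtpkgpuxem → dtpkgpunem (sub x→n @8)
Edit distance = 3.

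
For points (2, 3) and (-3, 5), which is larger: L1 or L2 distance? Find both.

L1 = |2 - (-3)| + |3 - 5| = 5 + 2 = 7
L2 = √(5² + 2²) = √29 ≈ 5.3852
L1 ≥ L2 always (equality iff movement is along one axis); L1 > L2 here.
Ratio L1/L2 = 7/√29 ≈ 1.2999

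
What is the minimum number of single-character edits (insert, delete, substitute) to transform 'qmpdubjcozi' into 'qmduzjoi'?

Let D[i][j] be the edit distance between the first i characters of 'qmpdubjcozi' and the first j characters of 'qmduzjoi', with D[i][0] = i, D[0][j] = j, and D[i][j] = D[i-1][j-1] if the characters match, else 1 + min(D[i-1][j], D[i][j-1], D[i-1][j-1]). Filling the table (rows: prefixes of 'qmpdubjcozi', columns: prefixes of 'qmduzjoi'):
     ε  q  m  d  u  z  j  o  i
  ε  0  1  2  3  4  5  6  7  8
  q  1  0  1  2  3  4  5  6  7
  m  2  1  0  1  2  3  4  5  6
  p  3  2  1  1  2  3  4  5  6
  d  4  3  2  1  2  3  4  5  6
  u  5  4  3  2  1  2  3  4  5
  b  6  5  4  3  2  2  3  4  5
  j  7  6  5  4  3  3  2  3  4
  c  8  7  6  5  4  4  3  3  4
  o  9  8  7  6  5  5  4  3  4
  z 10  9  8  7  6  5  5  4  4
  i 11 10  9  8  7  6  6  5  4
The bottom-right entry gives D[11][8] = 4, so no sequence of fewer than 4 edits works. Backtracking through the table gives one optimal edit sequence (4 edits):
  qmpdubjcozi → qmdubjcozi (del p @3)
  qmdubjcozi → qmduzjcozi (sub b→z @5)
  qmduzjcozi → qmduzjozi (del c @7)
  qmduzjozi → qmduzjoi (del z @8)
Edit distance = 4.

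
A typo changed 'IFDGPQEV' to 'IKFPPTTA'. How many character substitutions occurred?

Differing positions: 2, 3, 4, 6, 7, 8. Hamming distance = 6.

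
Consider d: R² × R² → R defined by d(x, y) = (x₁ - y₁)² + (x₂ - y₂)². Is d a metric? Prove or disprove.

No. The squared Euclidean distance fails the triangle inequality. Counterexample: x = (0, 0), y = (2, 1), z = (4, 2). d(x,z) = 4² + 2² = 20, but d(x,y) + d(y,z) = (2² + 1²) + (2² + 1²) = 5 + 5 = 10. Since 20 > 10, the triangle inequality is violated. (Note: √d, the ordinary Euclidean distance, IS a metric.)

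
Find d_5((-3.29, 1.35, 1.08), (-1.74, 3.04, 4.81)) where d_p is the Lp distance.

(Σ|x_i - y_i|^5)^(1/5) = (|-3.29 - (-1.74)|^5 + |1.35 - 3.04|^5 + |1.08 - 4.81|^5)^(1/5)
= (1.55^5 + 1.69^5 + 3.73^5)^(1/5) ≈ (8.9466 + 13.7858 + 722.0116)^(1/5) = (744.744)^(1/5) ≈ 3.7532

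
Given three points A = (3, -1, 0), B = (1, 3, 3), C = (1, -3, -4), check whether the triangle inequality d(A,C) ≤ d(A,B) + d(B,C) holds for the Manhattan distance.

d(A,B) = 2 + 4 + 3 = 9, d(B,C) = 0 + 6 + 7 = 13, d(A,C) = 2 + 2 + 4 = 8.
d(A,C) = 8 ≤ 9 + 13 = 22. Triangle inequality is satisfied.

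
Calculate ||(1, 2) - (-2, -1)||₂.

√(Σ(x_i - y_i)²) = √((1 - (-2))² + (2 - (-1))²)
= √(3² + 3²) = √(9 + 9) = √18 ≈ 4.2426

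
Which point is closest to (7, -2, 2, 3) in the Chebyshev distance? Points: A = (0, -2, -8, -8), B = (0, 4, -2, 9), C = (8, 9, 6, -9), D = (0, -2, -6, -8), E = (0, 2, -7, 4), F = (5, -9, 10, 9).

Distances: d(A) = 11, d(B) = 7, d(C) = 12, d(D) = 11, d(E) = 9, d(F) = 8. Nearest: B = (0, 4, -2, 9) with distance 7.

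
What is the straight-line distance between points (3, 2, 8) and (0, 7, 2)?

√(Σ(x_i - y_i)²) = √((3 - 0)² + (2 - 7)² + (8 - 2)²)
= √(3² + (-5)² + 6²) = √(9 + 25 + 36) = √70 ≈ 8.3666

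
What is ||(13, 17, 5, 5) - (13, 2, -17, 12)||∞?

max(|x_i - y_i|) = max(|13 - 13|, |17 - 2|, |5 - (-17)|, |5 - 12|) = max(0, 15, 22, 7) = 22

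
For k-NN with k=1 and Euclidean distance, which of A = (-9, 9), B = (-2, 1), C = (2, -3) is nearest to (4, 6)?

Distances: d(A) ≈ 13.3417, d(B) ≈ 7.8102, d(C) ≈ 9.2195. Nearest: B = (-2, 1) with distance 7.8102.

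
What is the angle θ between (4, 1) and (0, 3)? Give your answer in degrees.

With u = (4, 1), v = (0, 3):
u·v = 4·0 + 1·3 = 0 + 3 = 3.
|u| = √(4² + 1²) = √17, |v| = √(0² + 3²) = √9, so |u||v| = √(17·9) = √153.
cos θ = (u·v)/(|u||v|) = 3/√153 ≈ 0.242536
θ = arccos(0.242536) ≈ 75.96°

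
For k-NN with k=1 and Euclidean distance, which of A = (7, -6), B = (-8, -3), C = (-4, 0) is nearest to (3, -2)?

Distances: d(A) ≈ 5.6569, d(B) ≈ 11.0454, d(C) ≈ 7.2801. Nearest: A = (7, -6) with distance 5.6569.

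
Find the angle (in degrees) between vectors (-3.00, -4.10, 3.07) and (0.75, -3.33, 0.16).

With u = (-3.00, -4.10, 3.07), v = (0.75, -3.33, 0.16):
u·v = (-3)·0.75 + (-4.1)·(-3.33) + 3.07·0.16 = (-2.25) + 13.653 + 0.4912 = 11.8942.
|u| = √((-3)² + (-4.1)² + 3.07²) = √(9 + 16.81 + 9.4249) = √35.2349, |v| = √(0.75² + (-3.33)² + 0.16²) = √(0.5625 + 11.0889 + 0.0256) = √11.677.
cos θ = (u·v)/(|u||v|) = 11.8942/(√35.2349·√11.677) ≈ 0.586385
θ = arccos(0.586385) ≈ 54.1°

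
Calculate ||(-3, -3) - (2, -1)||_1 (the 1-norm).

Σ|x_i - y_i| = |-3 - 2| + |-3 - (-1)| = 5 + 2 = 7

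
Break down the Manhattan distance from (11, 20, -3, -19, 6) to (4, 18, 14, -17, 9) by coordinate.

Σ|x_i - y_i| = |11 - 4| + |20 - 18| + |-3 - 14| + |-19 - (-17)| + |6 - 9| = 7 + 2 + 17 + 2 + 3 = 31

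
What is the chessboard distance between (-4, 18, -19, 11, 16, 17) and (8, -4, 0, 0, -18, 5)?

max(|x_i - y_i|) = max(|-4 - 8|, |18 - (-4)|, |-19 - 0|, |11 - 0|, |16 - (-18)|, |17 - 5|) = max(12, 22, 19, 11, 34, 12) = 34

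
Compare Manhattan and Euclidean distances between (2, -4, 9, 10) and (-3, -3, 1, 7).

L1 = |2 - (-3)| + |-4 - (-3)| + |9 - 1| + |10 - 7| = 5 + 1 + 8 + 3 = 17
L2 = √(5² + 1² + 8² + 3²) = √99 ≈ 9.9499
L1 ≥ L2 always (equality iff movement is along one axis); L1 > L2 here.
Ratio L1/L2 = 17/√99 ≈ 1.7086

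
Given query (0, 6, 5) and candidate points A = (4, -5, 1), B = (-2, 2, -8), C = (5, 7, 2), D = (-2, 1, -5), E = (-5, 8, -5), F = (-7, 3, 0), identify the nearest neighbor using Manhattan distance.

Distances: d(A) = 19, d(B) = 19, d(C) = 9, d(D) = 17, d(E) = 17, d(F) = 15. Nearest: C = (5, 7, 2) with distance 9.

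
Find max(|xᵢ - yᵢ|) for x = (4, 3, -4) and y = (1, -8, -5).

max(|x_i - y_i|) = max(|4 - 1|, |3 - (-8)|, |-4 - (-5)|) = max(3, 11, 1) = 11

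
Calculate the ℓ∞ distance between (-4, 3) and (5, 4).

max(|x_i - y_i|) = max(|-4 - 5|, |3 - 4|) = max(9, 1) = 9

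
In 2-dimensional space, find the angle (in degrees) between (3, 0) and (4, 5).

With u = (3, 0), v = (4, 5):
u·v = 3·4 + 0·5 = 12 + 0 = 12.
|u| = √(3² + 0²) = √9, |v| = √(4² + 5²) = √41, so |u||v| = √(9·41) = √369.
cos θ = (u·v)/(|u||v|) = 12/√369 ≈ 0.624695
θ = arccos(0.624695) ≈ 51.34°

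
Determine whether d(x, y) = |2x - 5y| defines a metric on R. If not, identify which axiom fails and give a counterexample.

No. d fails symmetry: d(1, 3) = |2·1 - 5·3| = |-13| = 13, but d(3, 1) = |2·3 - 5·1| = |1| = 1. Since 13 ≠ 1, d(x,y) ≠ d(y,x) in general.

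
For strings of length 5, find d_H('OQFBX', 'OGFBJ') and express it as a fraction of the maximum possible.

Differing positions: 2, 5. Hamming distance = 2. The maximum possible Hamming distance for length-5 strings is 5, so d_H/5 = 2/5 = 0.4.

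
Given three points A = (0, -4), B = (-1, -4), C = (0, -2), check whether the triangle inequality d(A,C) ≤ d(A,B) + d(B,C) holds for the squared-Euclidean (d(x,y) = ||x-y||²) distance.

d(A,B) = 1² + 0² = 1, d(B,C) = 1² + 2² = 5, d(A,C) = 0² + 2² = 4.
d(A,C) = 4 ≤ 1 + 5 = 6. Triangle inequality is satisfied.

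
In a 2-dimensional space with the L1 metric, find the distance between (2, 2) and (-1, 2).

Σ|x_i - y_i| = |2 - (-1)| + |2 - 2| = 3 + 0 = 3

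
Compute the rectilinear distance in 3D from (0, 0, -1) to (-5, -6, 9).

Σ|x_i - y_i| = |0 - (-5)| + |0 - (-6)| + |-1 - 9| = 5 + 6 + 10 = 21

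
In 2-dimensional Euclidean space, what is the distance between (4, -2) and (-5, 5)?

√(Σ(x_i - y_i)²) = √((4 - (-5))² + (-2 - 5)²)
= √(9² + (-7)²) = √(81 + 49) = √130 ≈ 11.4018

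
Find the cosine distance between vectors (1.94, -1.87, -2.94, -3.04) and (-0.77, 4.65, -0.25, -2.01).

With u = (1.94, -1.87, -2.94, -3.04), v = (-0.77, 4.65, -0.25, -2.01):
u·v = 1.94·(-0.77) + (-1.87)·4.65 + (-2.94)·(-0.25) + (-3.04)·(-2.01) = (-1.4938) + (-8.6955) + 0.735 + 6.1104 = -3.3439.
|u| = √(1.94² + (-1.87)² + (-2.94)² + (-3.04)²) = √(3.7636 + 3.4969 + 8.6436 + 9.2416) = √25.1457, |v| = √((-0.77)² + 4.65² + (-0.25)² + (-2.01)²) = √(0.5929 + 21.6225 + 0.0625 + 4.0401) = √26.318.
cos θ = (u·v)/(|u||v|) = -3.3439/(√25.1457·√26.318) ≈ -0.13
Cosine distance = 1 - cos θ ≈ 1 - (-0.13) = 1.13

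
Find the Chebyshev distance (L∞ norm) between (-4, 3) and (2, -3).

max(|x_i - y_i|) = max(|-4 - 2|, |3 - (-3)|) = max(6, 6) = 6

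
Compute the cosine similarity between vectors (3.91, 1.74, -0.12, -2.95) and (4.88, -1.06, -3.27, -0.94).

With u = (3.91, 1.74, -0.12, -2.95), v = (4.88, -1.06, -3.27, -0.94):
u·v = 3.91·4.88 + 1.74·(-1.06) + (-0.12)·(-3.27) + (-2.95)·(-0.94) = 19.0808 + (-1.8444) + 0.3924 + 2.773 = 20.4018.
|u| = √(3.91² + 1.74² + (-0.12)² + (-2.95)²) = √(15.2881 + 3.0276 + 0.0144 + 8.7025) = √27.0326, |v| = √(4.88² + (-1.06)² + (-3.27)² + (-0.94)²) = √(23.8144 + 1.1236 + 10.6929 + 0.8836) = √36.5145.
cos θ = (u·v)/(|u||v|) = 20.4018/(√27.0326·√36.5145) ≈ 0.6494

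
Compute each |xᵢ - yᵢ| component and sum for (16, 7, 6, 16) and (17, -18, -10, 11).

Σ|x_i - y_i| = |16 - 17| + |7 - (-18)| + |6 - (-10)| + |16 - 11| = 1 + 25 + 16 + 5 = 47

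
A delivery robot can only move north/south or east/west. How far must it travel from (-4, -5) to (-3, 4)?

Σ|x_i - y_i| = |-4 - (-3)| + |-5 - 4| = 1 + 9 = 10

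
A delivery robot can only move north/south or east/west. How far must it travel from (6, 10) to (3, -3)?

Σ|x_i - y_i| = |6 - 3| + |10 - (-3)| = 3 + 13 = 16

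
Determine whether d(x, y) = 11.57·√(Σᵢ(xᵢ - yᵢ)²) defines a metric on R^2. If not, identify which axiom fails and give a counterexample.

Yes. The L2 (Euclidean) norm induces a metric on R^2, and multiplying a metric by a positive constant 11.57 > 0 preserves all four axioms: non-negativity (11.57·||x-y|| ≥ 0), identity (11.57·||x-y|| = 0 ⟺ ||x-y|| = 0 ⟺ x = y), symmetry (||x-y|| = ||y-x||), and the triangle inequality (11.57·||x-z|| ≤ 11.57·||x-y|| + 11.57·||y-z||). So d is a metric.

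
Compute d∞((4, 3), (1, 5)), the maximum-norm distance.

max(|x_i - y_i|) = max(|4 - 1|, |3 - 5|) = max(3, 2) = 3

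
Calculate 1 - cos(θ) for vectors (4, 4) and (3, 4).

With u = (4, 4), v = (3, 4):
u·v = 4·3 + 4·4 = 12 + 16 = 28.
|u| = √(4² + 4²) = √32, |v| = √(3² + 4²) = √25, so |u||v| = √(32·25) = √800.
cos θ = (u·v)/(|u||v|) = 28/√800 ≈ 0.9899
Cosine distance = 1 - cos θ ≈ 1 - 0.9899 = 0.0101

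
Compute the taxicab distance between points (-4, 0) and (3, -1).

Σ|x_i - y_i| = |-4 - 3| + |0 - (-1)| = 7 + 1 = 8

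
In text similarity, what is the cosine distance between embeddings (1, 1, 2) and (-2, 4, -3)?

With u = (1, 1, 2), v = (-2, 4, -3):
u·v = 1·(-2) + 1·4 + 2·(-3) = (-2) + 4 + (-6) = -4.
|u| = √(1² + 1² + 2²) = √6, |v| = √((-2)² + 4² + (-3)²) = √29, so |u||v| = √(6·29) = √174.
cos θ = (u·v)/(|u||v|) = -4/√174 ≈ -0.3032
Cosine distance = 1 - cos θ ≈ 1 - (-0.3032) = 1.3032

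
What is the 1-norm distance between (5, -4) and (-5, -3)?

Σ|x_i - y_i| = |5 - (-5)| + |-4 - (-3)| = 10 + 1 = 11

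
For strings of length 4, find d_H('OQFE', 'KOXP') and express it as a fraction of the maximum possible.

Differing positions: 1, 2, 3, 4. Hamming distance = 4. The maximum possible Hamming distance for length-4 strings is 4, so d_H/4 = 4/4 = 1.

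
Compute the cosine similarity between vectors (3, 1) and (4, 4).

With u = (3, 1), v = (4, 4):
u·v = 3·4 + 1·4 = 12 + 4 = 16.
|u| = √(3² + 1²) = √10, |v| = √(4² + 4²) = √32, so |u||v| = √(10·32) = √320.
cos θ = (u·v)/(|u||v|) = 16/√320 ≈ 0.8944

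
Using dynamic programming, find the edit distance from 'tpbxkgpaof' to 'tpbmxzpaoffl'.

Let D[i][j] be the edit distance between the first i characters of 'tpbxkgpaof' and the first j characters of 'tpbmxzpaoffl', with D[i][0] = i, D[0][j] = j, and D[i][j] = D[i-1][j-1] if the characters match, else 1 + min(D[i-1][j], D[i][j-1], D[i-1][j-1]). Filling the table (rows: prefixes of 'tpbxkgpaof', columns: prefixes of 'tpbmxzpaoffl'):
     ε  t  p  b  m  x  z  p  a  o  f  f  l
  ε  0  1  2  3  4  5  6  7  8  9 10 11 12
  t  1  0  1  2  3  4  5  6  7  8  9 10 11
  p  2  1  0  1  2  3  4  5  6  7  8  9 10
  b  3  2  1  0  1  2  3  4  5  6  7  8  9
  x  4  3  2  1  1  1  2  3  4  5  6  7  8
  k  5  4  3  2  2  2  2  3  4  5  6  7  8
  g  6  5  4  3  3  3  3  3  4  5  6  7  8
  p  7  6  5  4  4  4  4  3  4  5  6  7  8
  a  8  7  6  5  5  5  5  4  3  4  5  6  7
  o  9  8  7  6  6  6  6  5  4  3  4  5  6
  f 10  9  8  7  7  7  7  6  5  4  3  4  5
The bottom-right entry gives D[10][12] = 5, so no sequence of fewer than 5 edits works. Backtracking through the table gives one optimal edit sequence (5 edits):
  tpbxkgpaof → tpbmkgpaof (sub x→m @4)
  tpbmkgpaof → tpbmxgpaof (sub k→x @5)
  tpbmxgpaof → tpbmxzpaof (sub g→z @6)
  tpbmxzpaof → tpbmxzpaoff (ins f @10)
  tpbmxzpaoff → tpbmxzpaoffl (ins l @12)
Edit distance = 5.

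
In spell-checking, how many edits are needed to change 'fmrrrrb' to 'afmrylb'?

Let D[i][j] be the edit distance between the first i characters of 'fmrrrrb' and the first j characters of 'afmrylb', with D[i][0] = i, D[0][j] = j, and D[i][j] = D[i-1][j-1] if the characters match, else 1 + min(D[i-1][j], D[i][j-1], D[i-1][j-1]). Filling the table (rows: prefixes of 'fmrrrrb', columns: prefixes of 'afmrylb'):
     ε  a  f  m  r  y  l  b
  ε  0  1  2  3  4  5  6  7
  f  1  1  1  2  3  4  5  6
  m  2  2  2  1  2  3  4  5
  r  3  3  3  2  1  2  3  4
  r  4  4  4  3  2  2  3  4
  r  5  5  5  4  3  3  3  4
  r  6  6  6  5  4  4  4  4
  b  7  7  7  6  5  5  5  4
The bottom-right entry gives D[7][7] = 4, so no sequence of fewer than 4 edits works. Backtracking through the table gives one optimal edit sequence (4 edits):
  fmrrrrb → afmrrrrb (ins a @1)
  afmrrrrb → afmrrrb (del r @4)
  afmrrrb → afmryrb (sub r→y @5)
  afmryrb → afmrylb (sub r→l @6)
Edit distance = 4.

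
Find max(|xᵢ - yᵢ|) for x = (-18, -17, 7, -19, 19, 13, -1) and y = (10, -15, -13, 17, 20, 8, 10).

max(|x_i - y_i|) = max(|-18 - 10|, |-17 - (-15)|, |7 - (-13)|, |-19 - 17|, |19 - 20|, |13 - 8|, |-1 - 10|) = max(28, 2, 20, 36, 1, 5, 11) = 36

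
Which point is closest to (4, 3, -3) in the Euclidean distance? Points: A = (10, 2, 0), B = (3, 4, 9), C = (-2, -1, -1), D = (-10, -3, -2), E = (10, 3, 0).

Distances: d(A) ≈ 6.7823, d(B) ≈ 12.083, d(C) ≈ 7.4833, d(D) ≈ 15.2643, d(E) ≈ 6.7082. Nearest: E = (10, 3, 0) with distance 6.7082.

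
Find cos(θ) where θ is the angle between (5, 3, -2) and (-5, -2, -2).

With u = (5, 3, -2), v = (-5, -2, -2):
u·v = 5·(-5) + 3·(-2) + (-2)·(-2) = (-25) + (-6) + 4 = -27.
|u| = √(5² + 3² + (-2)²) = √38, |v| = √((-5)² + (-2)² + (-2)²) = √33, so |u||v| = √(38·33) = √1254.
cos θ = (u·v)/(|u||v|) = -27/√1254 ≈ -0.7625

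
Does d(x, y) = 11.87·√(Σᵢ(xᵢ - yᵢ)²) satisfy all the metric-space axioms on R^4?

Yes. The L2 (Euclidean) norm induces a metric on R^4, and multiplying a metric by a positive constant 11.87 > 0 preserves all four axioms: non-negativity (11.87·||x-y|| ≥ 0), identity (11.87·||x-y|| = 0 ⟺ ||x-y|| = 0 ⟺ x = y), symmetry (||x-y|| = ||y-x||), and the triangle inequality (11.87·||x-z|| ≤ 11.87·||x-y|| + 11.87·||y-z||). So d is a metric.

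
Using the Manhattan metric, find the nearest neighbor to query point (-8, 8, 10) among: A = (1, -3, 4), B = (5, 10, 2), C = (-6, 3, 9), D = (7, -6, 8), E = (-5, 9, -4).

Distances: d(A) = 26, d(B) = 23, d(C) = 8, d(D) = 31, d(E) = 18. Nearest: C = (-6, 3, 9) with distance 8.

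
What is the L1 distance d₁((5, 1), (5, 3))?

Σ|x_i - y_i| = |5 - 5| + |1 - 3| = 0 + 2 = 2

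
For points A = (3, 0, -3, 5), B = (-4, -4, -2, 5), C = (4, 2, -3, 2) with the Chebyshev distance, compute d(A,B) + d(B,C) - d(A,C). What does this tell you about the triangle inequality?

d(A,B) = max(7, 4, 1, 0) = 7, d(B,C) = max(8, 6, 1, 3) = 8, d(A,C) = max(1, 2, 0, 3) = 3.
d(A,B) + d(B,C) - d(A,C) = 7 + 8 - 3 = 15 - 3 = 12. This is ≥ 0, so the triangle inequality holds for these points.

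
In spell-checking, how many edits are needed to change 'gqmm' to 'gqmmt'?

Let D[i][j] be the edit distance between the first i characters of 'gqmm' and the first j characters of 'gqmmt', with D[i][0] = i, D[0][j] = j, and D[i][j] = D[i-1][j-1] if the characters match, else 1 + min(D[i-1][j], D[i][j-1], D[i-1][j-1]). Filling the table (rows: prefixes of 'gqmm', columns: prefixes of 'gqmmt'):
     ε  g  q  m  m  t
  ε  0  1  2  3  4  5
  g  1  0  1  2  3  4
  q  2  1  0  1  2  3
  m  3  2  1  0  1  2
  m  4  3  2  1  0  1
The bottom-right entry gives D[4][5] = 1, so no sequence of fewer than 1 edit works. Backtracking through the table gives one optimal edit sequence (1 edit):
  gqmm → gqmmt (ins t @5)
Edit distance = 1.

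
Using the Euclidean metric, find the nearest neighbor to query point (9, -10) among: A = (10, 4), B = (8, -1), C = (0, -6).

Distances: d(A) ≈ 14.0357, d(B) ≈ 9.0554, d(C) ≈ 9.8489. Nearest: B = (8, -1) with distance 9.0554.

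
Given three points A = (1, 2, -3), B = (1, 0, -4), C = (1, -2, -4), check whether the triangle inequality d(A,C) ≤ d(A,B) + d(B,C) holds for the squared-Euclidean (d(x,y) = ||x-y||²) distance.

d(A,B) = 0² + 2² + 1² = 5, d(B,C) = 0² + 2² + 0² = 4, d(A,C) = 0² + 4² + 1² = 17.
d(A,C) = 17 > 5 + 4 = 9. Triangle inequality is VIOLATED. (Squared-Euclidean is not a metric — this is a counterexample.)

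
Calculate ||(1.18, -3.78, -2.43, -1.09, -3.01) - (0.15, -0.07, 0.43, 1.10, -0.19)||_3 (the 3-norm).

(Σ|x_i - y_i|^3)^(1/3) = (|1.18 - 0.15|^3 + |-3.78 - (-0.07)|^3 + |-2.43 - 0.43|^3 + |-1.09 - 1.1|^3 + |-3.01 - (-0.19)|^3)^(1/3)
= (1.03^3 + 3.71^3 + 2.86^3 + 2.19^3 + 2.82^3)^(1/3) ≈ (1.0927 + 51.0648 + 23.3937 + 10.5035 + 22.4258)^(1/3) = (108.4805)^(1/3) ≈ 4.7693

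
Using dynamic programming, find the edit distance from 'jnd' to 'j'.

Let D[i][j] be the edit distance between the first i characters of 'jnd' and the first j characters of 'j', with D[i][0] = i, D[0][j] = j, and D[i][j] = D[i-1][j-1] if the characters match, else 1 + min(D[i-1][j], D[i][j-1], D[i-1][j-1]). Filling the table (rows: prefixes of 'jnd', columns: prefixes of 'j'):
     ε  j
  ε  0  1
  j  1  0
  n  2  1
  d  3  2
The bottom-right entry gives D[3][1] = 2, so no sequence of fewer than 2 edits works. Backtracking through the table gives one optimal edit sequence (2 edits):
  jnd → jd (del n @2)
  jd → j (del d @2)
Edit distance = 2.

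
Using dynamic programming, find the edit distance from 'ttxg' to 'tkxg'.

Let D[i][j] be the edit distance between the first i characters of 'ttxg' and the first j characters of 'tkxg', with D[i][0] = i, D[0][j] = j, and D[i][j] = D[i-1][j-1] if the characters match, else 1 + min(D[i-1][j], D[i][j-1], D[i-1][j-1]). Filling the table (rows: prefixes of 'ttxg', columns: prefixes of 'tkxg'):
     ε  t  k  x  g
  ε  0  1  2  3  4
  t  1  0  1  2  3
  t  2  1  1  2  3
  x  3  2  2  1  2
  g  4  3  3  2  1
The bottom-right entry gives D[4][4] = 1, so no sequence of fewer than 1 edit works. Backtracking through the table gives one optimal edit sequence (1 edit):
  ttxg → tkxg (sub t→k @2)
Edit distance = 1.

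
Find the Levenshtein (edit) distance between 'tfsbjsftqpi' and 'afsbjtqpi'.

Let D[i][j] be the edit distance between the first i characters of 'tfsbjsftqpi' and the first j characters of 'afsbjtqpi', with D[i][0] = i, D[0][j] = j, and D[i][j] = D[i-1][j-1] if the characters match, else 1 + min(D[i-1][j], D[i][j-1], D[i-1][j-1]). Filling the table (rows: prefixes of 'tfsbjsftqpi', columns: prefixes of 'afsbjtqpi'):
     ε  a  f  s  b  j  t  q  p  i
  ε  0  1  2  3  4  5  6  7  8  9
  t  1  1  2  3  4  5  5  6  7  8
  f  2  2  1  2  3  4  5  6  7  8
  s  3  3  2  1  2  3  4  5  6  7
  b  4  4  3  2  1  2  3  4  5  6
  j  5  5  4  3  2  1  2  3  4  5
  s  6  6  5  4  3  2  2  3  4  5
  f  7  7  6  5  4  3  3  3  4  5
  t  8  8  7  6  5  4  3  4  4  5
  q  9  9  8  7  6  5  4  3  4  5
  p 10 10  9  8  7  6  5  4  3  4
  i 11 11 10  9  8  7  6  5  4  3
The bottom-right entry gives D[11][9] = 3, so no sequence of fewer than 3 edits works. Backtracking through the table gives one optimal edit sequence (3 edits):
  tfsbjsftqpi → afsbjsftqpi (sub t→a @1)
  afsbjsftqpi → afsbjftqpi (del s @6)
  afsbjftqpi → afsbjtqpi (del f @6)
Edit distance = 3.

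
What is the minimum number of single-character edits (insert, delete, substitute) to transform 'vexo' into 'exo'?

Let D[i][j] be the edit distance between the first i characters of 'vexo' and the first j characters of 'exo', with D[i][0] = i, D[0][j] = j, and D[i][j] = D[i-1][j-1] if the characters match, else 1 + min(D[i-1][j], D[i][j-1], D[i-1][j-1]). Filling the table (rows: prefixes of 'vexo', columns: prefixes of 'exo'):
     ε  e  x  o
  ε  0  1  2  3
  v  1  1  2  3
  e  2  1  2  3
  x  3  2  1  2
  o  4  3  2  1
The bottom-right entry gives D[4][3] = 1, so no sequence of fewer than 1 edit works. Backtracking through the table gives one optimal edit sequence (1 edit):
  vexo → exo (del v @1)
Edit distance = 1.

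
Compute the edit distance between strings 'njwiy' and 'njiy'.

Let D[i][j] be the edit distance between the first i characters of 'njwiy' and the first j characters of 'njiy', with D[i][0] = i, D[0][j] = j, and D[i][j] = D[i-1][j-1] if the characters match, else 1 + min(D[i-1][j], D[i][j-1], D[i-1][j-1]). Filling the table (rows: prefixes of 'njwiy', columns: prefixes of 'njiy'):
     ε  n  j  i  y
  ε  0  1  2  3  4
  n  1  0  1  2  3
  j  2  1  0  1  2
  w  3  2  1  1  2
  i  4  3  2  1  2
  y  5  4  3  2  1
The bottom-right entry gives D[5][4] = 1, so no sequence of fewer than 1 edit works. Backtracking through the table gives one optimal edit sequence (1 edit):
  njwiy → njiy (del w @3)
Edit distance = 1.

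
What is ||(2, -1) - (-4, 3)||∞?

max(|x_i - y_i|) = max(|2 - (-4)|, |-1 - 3|) = max(6, 4) = 6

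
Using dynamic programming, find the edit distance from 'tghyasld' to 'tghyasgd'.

Let D[i][j] be the edit distance between the first i characters of 'tghyasld' and the first j characters of 'tghyasgd', with D[i][0] = i, D[0][j] = j, and D[i][j] = D[i-1][j-1] if the characters match, else 1 + min(D[i-1][j], D[i][j-1], D[i-1][j-1]). Filling the table (rows: prefixes of 'tghyasld', columns: prefixes of 'tghyasgd'):
     ε  t  g  h  y  a  s  g  d
  ε  0  1  2  3  4  5  6  7  8
  t  1  0  1  2  3  4  5  6  7
  g  2  1  0  1  2  3  4  5  6
  h  3  2  1  0  1  2  3  4  5
  y  4  3  2  1  0  1  2  3  4
  a  5  4  3  2  1  0  1  2  3
  s  6  5  4  3  2  1  0  1  2
  l  7  6  5  4  3  2  1  1  2
  d  8  7  6  5  4  3  2  2  1
The bottom-right entry gives D[8][8] = 1, so no sequence of fewer than 1 edit works. Backtracking through the table gives one optimal edit sequence (1 edit):
  tghyasld → tghyasgd (sub l→g @7)
Edit distance = 1.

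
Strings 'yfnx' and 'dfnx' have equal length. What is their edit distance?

Let D[i][j] be the edit distance between the first i characters of 'yfnx' and the first j characters of 'dfnx', with D[i][0] = i, D[0][j] = j, and D[i][j] = D[i-1][j-1] if the characters match, else 1 + min(D[i-1][j], D[i][j-1], D[i-1][j-1]). Filling the table (rows: prefixes of 'yfnx', columns: prefixes of 'dfnx'):
     ε  d  f  n  x
  ε  0  1  2  3  4
  y  1  1  2  3  4
  f  2  2  1  2  3
  n  3  3  2  1  2
  x  4  4  3  2  1
The bottom-right entry gives D[4][4] = 1, so no sequence of fewer than 1 edit works. Backtracking through the table gives one optimal edit sequence (1 edit):
  yfnx → dfnx (sub y→d @1)
Edit distance = 1.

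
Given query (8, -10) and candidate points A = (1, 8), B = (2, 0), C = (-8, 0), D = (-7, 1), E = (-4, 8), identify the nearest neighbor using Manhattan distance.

Distances: d(A) = 25, d(B) = 16, d(C) = 26, d(D) = 26, d(E) = 30. Nearest: B = (2, 0) with distance 16.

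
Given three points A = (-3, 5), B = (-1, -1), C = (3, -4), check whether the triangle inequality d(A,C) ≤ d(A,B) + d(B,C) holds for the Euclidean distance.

d(A,B) = √(2² + 6²) = √40 ≈ 6.3246, d(B,C) = √(4² + 3²) = √25 = 5, d(A,C) = √(6² + 9²) = √117 ≈ 10.8167.
d(A,C) ≈ 10.8167 ≤ 6.3246 + 5 = 11.3246. Triangle inequality is satisfied.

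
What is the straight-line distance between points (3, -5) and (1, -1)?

√(Σ(x_i - y_i)²) = √((3 - 1)² + (-5 - (-1))²)
= √(2² + (-4)²) = √(4 + 16) = √20 ≈ 4.4721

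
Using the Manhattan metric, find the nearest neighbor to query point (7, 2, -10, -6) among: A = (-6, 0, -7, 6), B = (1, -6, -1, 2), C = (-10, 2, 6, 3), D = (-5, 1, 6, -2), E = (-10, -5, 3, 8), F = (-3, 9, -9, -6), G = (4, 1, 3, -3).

Distances: d(A) = 30, d(B) = 31, d(C) = 42, d(D) = 33, d(E) = 51, d(F) = 18, d(G) = 20. Nearest: F = (-3, 9, -9, -6) with distance 18.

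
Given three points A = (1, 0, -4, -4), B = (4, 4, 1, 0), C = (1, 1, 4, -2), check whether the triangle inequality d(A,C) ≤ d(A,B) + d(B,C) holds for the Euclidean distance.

d(A,B) = √(3² + 4² + 5² + 4²) = √66 ≈ 8.124, d(B,C) = √(3² + 3² + 3² + 2²) = √31 ≈ 5.5678, d(A,C) = √(0² + 1² + 8² + 2²) = √69 ≈ 8.3066.
d(A,C) ≈ 8.3066 ≤ 8.124 + 5.5678 = 13.6918. Triangle inequality is satisfied.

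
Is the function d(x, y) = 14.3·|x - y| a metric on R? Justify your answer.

Yes. Since |x - y| is a metric on R and 14.3 > 0, the positive scalar multiple 14.3·|x - y| is also a metric: scaling by a positive constant preserves non-negativity, identity (d=0 ⟺ |x-y|=0 ⟺ x=y), symmetry, and the triangle inequality.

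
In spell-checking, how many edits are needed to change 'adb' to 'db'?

Let D[i][j] be the edit distance between the first i characters of 'adb' and the first j characters of 'db', with D[i][0] = i, D[0][j] = j, and D[i][j] = D[i-1][j-1] if the characters match, else 1 + min(D[i-1][j], D[i][j-1], D[i-1][j-1]). Filling the table (rows: prefixes of 'adb', columns: prefixes of 'db'):
     ε  d  b
  ε  0  1  2
  a  1  1  2
  d  2  1  2
  b  3  2  1
The bottom-right entry gives D[3][2] = 1, so no sequence of fewer than 1 edit works. Backtracking through the table gives one optimal edit sequence (1 edit):
  adb → db (del a @1)
Edit distance = 1.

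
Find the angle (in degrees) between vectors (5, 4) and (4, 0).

With u = (5, 4), v = (4, 0):
u·v = 5·4 + 4·0 = 20 + 0 = 20.
|u| = √(5² + 4²) = √41, |v| = √(4² + 0²) = √16, so |u||v| = √(41·16) = √656.
cos θ = (u·v)/(|u||v|) = 20/√656 ≈ 0.780869
θ = arccos(0.780869) ≈ 38.66°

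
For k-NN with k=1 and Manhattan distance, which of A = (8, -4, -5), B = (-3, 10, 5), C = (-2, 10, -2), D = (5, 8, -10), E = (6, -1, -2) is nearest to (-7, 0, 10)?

Distances: d(A) = 34, d(B) = 19, d(C) = 27, d(D) = 40, d(E) = 26. Nearest: B = (-3, 10, 5) with distance 19.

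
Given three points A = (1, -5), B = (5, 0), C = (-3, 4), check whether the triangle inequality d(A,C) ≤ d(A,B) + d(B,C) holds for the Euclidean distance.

d(A,B) = √(4² + 5²) = √41 ≈ 6.4031, d(B,C) = √(8² + 4²) = √80 ≈ 8.9443, d(A,C) = √(4² + 9²) = √97 ≈ 9.8489.
d(A,C) ≈ 9.8489 ≤ 6.4031 + 8.9443 = 15.3474. Triangle inequality is satisfied.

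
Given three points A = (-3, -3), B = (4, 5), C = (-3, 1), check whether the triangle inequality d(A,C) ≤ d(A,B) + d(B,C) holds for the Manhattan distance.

d(A,B) = 7 + 8 = 15, d(B,C) = 7 + 4 = 11, d(A,C) = 0 + 4 = 4.
d(A,C) = 4 ≤ 15 + 11 = 26. Triangle inequality is satisfied.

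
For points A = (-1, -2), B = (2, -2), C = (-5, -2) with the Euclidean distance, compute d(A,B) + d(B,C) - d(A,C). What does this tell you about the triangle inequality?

d(A,B) = √(3² + 0²) = √9 = 3, d(B,C) = √(7² + 0²) = √49 = 7, d(A,C) = √(4² + 0²) = √16 = 4.
d(A,B) + d(B,C) - d(A,C) = 3 + 7 - 4 = 10 - 4 = 6. This is ≥ 0, so the triangle inequality holds for these points.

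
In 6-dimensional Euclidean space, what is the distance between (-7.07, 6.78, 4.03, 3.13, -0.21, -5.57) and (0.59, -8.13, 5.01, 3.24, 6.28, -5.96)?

√(Σ(x_i - y_i)²) = √((-7.07 - 0.59)² + (6.78 - (-8.13))² + (4.03 - 5.01)² + (3.13 - 3.24)² + (-0.21 - 6.28)² + (-5.57 - (-5.96))²)
= √((-7.66)² + 14.91² + (-0.98)² + (-0.11)² + (-6.49)² + 0.39²) = √(58.6756 + 222.3081 + 0.9604 + 0.0121 + 42.1201 + 0.1521) = √324.2284 ≈ 18.0063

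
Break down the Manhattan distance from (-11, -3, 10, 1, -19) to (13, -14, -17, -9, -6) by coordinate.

Σ|x_i - y_i| = |-11 - 13| + |-3 - (-14)| + |10 - (-17)| + |1 - (-9)| + |-19 - (-6)| = 24 + 11 + 27 + 10 + 13 = 85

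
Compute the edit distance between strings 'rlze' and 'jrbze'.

Let D[i][j] be the edit distance between the first i characters of 'rlze' and the first j characters of 'jrbze', with D[i][0] = i, D[0][j] = j, and D[i][j] = D[i-1][j-1] if the characters match, else 1 + min(D[i-1][j], D[i][j-1], D[i-1][j-1]). Filling the table (rows: prefixes of 'rlze', columns: prefixes of 'jrbze'):
     ε  j  r  b  z  e
  ε  0  1  2  3  4  5
  r  1  1  1  2  3  4
  l  2  2  2  2  3  4
  z  3  3  3  3  2  3
  e  4  4  4  4  3  2
The bottom-right entry gives D[4][5] = 2, so no sequence of fewer than 2 edits works. Backtracking through the table gives one optimal edit sequence (2 edits):
  rlze → jrlze (ins j @1)
  jrlze → jrbze (sub l→b @3)
Edit distance = 2.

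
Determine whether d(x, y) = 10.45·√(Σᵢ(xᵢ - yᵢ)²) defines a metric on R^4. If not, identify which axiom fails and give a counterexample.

Yes. The L2 (Euclidean) norm induces a metric on R^4, and multiplying a metric by a positive constant 10.45 > 0 preserves all four axioms: non-negativity (10.45·||x-y|| ≥ 0), identity (10.45·||x-y|| = 0 ⟺ ||x-y|| = 0 ⟺ x = y), symmetry (||x-y|| = ||y-x||), and the triangle inequality (10.45·||x-z|| ≤ 10.45·||x-y|| + 10.45·||y-z||). So d is a metric.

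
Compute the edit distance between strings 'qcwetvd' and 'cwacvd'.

Let D[i][j] be the edit distance between the first i characters of 'qcwetvd' and the first j characters of 'cwacvd', with D[i][0] = i, D[0][j] = j, and D[i][j] = D[i-1][j-1] if the characters match, else 1 + min(D[i-1][j], D[i][j-1], D[i-1][j-1]). Filling the table (rows: prefixes of 'qcwetvd', columns: prefixes of 'cwacvd'):
     ε  c  w  a  c  v  d
  ε  0  1  2  3  4  5  6
  q  1  1  2  3  4  5  6
  c  2  1  2  3  3  4  5
  w  3  2  1  2  3  4  5
  e  4  3  2  2  3  4  5
  t  5  4  3  3  3  4  5
  v  6  5  4  4  4  3  4
  d  7  6  5  5  5  4  3
The bottom-right entry gives D[7][6] = 3, so no sequence of fewer than 3 edits works. Backtracking through the table gives one optimal edit sequence (3 edits):
  qcwetvd → cwetvd (del q @1)
  cwetvd → cwatvd (sub e→a @3)
  cwatvd → cwacvd (sub t→c @4)
Edit distance = 3.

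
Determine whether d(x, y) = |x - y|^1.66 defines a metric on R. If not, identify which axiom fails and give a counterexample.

No. d(x,y) = |x-y|^1.66 fails the triangle inequality since p = 1.66 > 1. Counterexample: x = 3, y = 10, z = 14. d(x,z) = |3 - 14|^1.66 = 11^1.66 ≈ 53.5441, but d(x,y) + d(y,z) = 7^1.66 + 4^1.66 ≈ 25.285 + 9.9866 = 35.2716. Since 53.5441 > 35.2716, the triangle inequality is violated.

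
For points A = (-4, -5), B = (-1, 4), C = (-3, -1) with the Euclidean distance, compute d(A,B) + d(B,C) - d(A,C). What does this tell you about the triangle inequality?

d(A,B) = √(3² + 9²) = √90 ≈ 9.4868, d(B,C) = √(2² + 5²) = √29 ≈ 5.3852, d(A,C) = √(1² + 4²) = √17 ≈ 4.1231.
d(A,B) + d(B,C) - d(A,C) = 9.4868 + 5.3852 - 4.1231 = 14.872 - 4.1231 = 10.7489 (to 4 decimal places). This is ≥ 0, so the triangle inequality holds for these points.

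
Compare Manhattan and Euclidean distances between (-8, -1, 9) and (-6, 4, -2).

L1 = |-8 - (-6)| + |-1 - 4| + |9 - (-2)| = 2 + 5 + 11 = 18
L2 = √(2² + 5² + 11²) = √150 ≈ 12.2474
L1 ≥ L2 always (equality iff movement is along one axis); L1 > L2 here.
Ratio L1/L2 = 18/√150 ≈ 1.4697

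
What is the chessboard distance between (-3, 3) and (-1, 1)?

max(|x_i - y_i|) = max(|-3 - (-1)|, |3 - 1|) = max(2, 2) = 2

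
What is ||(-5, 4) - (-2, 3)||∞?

max(|x_i - y_i|) = max(|-5 - (-2)|, |4 - 3|) = max(3, 1) = 3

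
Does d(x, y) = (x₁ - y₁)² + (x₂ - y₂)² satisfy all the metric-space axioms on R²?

No. The squared Euclidean distance fails the triangle inequality. Counterexample: x = (0, 0), y = (4, 4), z = (8, 8). d(x,z) = 8² + 8² = 128, but d(x,y) + d(y,z) = (4² + 4²) + (4² + 4²) = 32 + 32 = 64. Since 128 > 64, the triangle inequality is violated. (Note: √d, the ordinary Euclidean distance, IS a metric.)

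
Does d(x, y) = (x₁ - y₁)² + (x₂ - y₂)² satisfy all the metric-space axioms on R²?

No. The squared Euclidean distance fails the triangle inequality. Counterexample: x = (0, 0), y = (2, 5), z = (4, 10). d(x,z) = 4² + 10² = 116, but d(x,y) + d(y,z) = (2² + 5²) + (2² + 5²) = 29 + 29 = 58. Since 116 > 58, the triangle inequality is violated. (Note: √d, the ordinary Euclidean distance, IS a metric.)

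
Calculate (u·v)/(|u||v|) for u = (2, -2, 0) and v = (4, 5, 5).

With u = (2, -2, 0), v = (4, 5, 5):
u·v = 2·4 + (-2)·5 + 0·5 = 8 + (-10) + 0 = -2.
|u| = √(2² + (-2)² + 0²) = √8, |v| = √(4² + 5² + 5²) = √66, so |u||v| = √(8·66) = √528.
cos θ = (u·v)/(|u||v|) = -2/√528 ≈ -0.087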